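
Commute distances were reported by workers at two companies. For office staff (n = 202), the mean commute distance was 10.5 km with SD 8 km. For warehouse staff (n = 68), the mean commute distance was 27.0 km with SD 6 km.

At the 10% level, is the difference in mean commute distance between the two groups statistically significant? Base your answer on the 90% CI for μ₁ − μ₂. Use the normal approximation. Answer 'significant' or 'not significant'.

significant

Standard errors of each mean: 8/√202 = 0.5629 and 6/√68 = 0.7276.
SE(x̄₁ − x̄₂) = √(0.5629² + 0.7276²) = 0.9199 for independent samples with unequal variances.
With z* = 1.645, the margin is 1.645 × 0.9199 = 1.5132.
x̄₁ − x̄₂ = 10.5 − 27.0 = -16.5000; the interval is -16.5000 ± 1.5132 = (-18.0132, -14.9868).
The interval (-18.0132, -14.9868) does not contain 0, so the difference is significant.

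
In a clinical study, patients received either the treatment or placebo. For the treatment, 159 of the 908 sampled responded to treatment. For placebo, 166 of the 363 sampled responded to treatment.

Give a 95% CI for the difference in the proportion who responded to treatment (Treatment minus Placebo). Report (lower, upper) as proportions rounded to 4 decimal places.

(-0.3391, -0.2253)

p̂₁ = 159/908 = 0.1751 and p̂₂ = 166/363 = 0.4573.
SE₁ = √(p̂₁(1−p̂₁)/n₁) = √(0.1751·0.8249/908) = 0.01261; SE₂ = √(0.4573·0.5427/363) = 0.02615.
Independent samples: SE of the difference = √(SE₁² + SE₂²) = √(0.0001590121 + 0.0006838225) = 0.02903.
z* for 95% confidence is 1.960, so the margin of error is 1.960 × 0.02903 = 0.05690.
Point estimate p̂₁ − p̂₂ = 0.1751 − 0.4573 = -0.2822.
-0.2822 ± 0.05690 → (-0.3391, -0.2253).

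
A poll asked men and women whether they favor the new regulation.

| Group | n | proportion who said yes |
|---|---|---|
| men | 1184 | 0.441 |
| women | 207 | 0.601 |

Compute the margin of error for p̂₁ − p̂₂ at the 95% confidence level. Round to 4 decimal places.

0.0725

The two standard errors are √(0.4410×0.5590/1184) = 0.01443 and √(0.6010×0.3990/207) = 0.03404.
Because the samples are independent, SE_diff = √(0.01443² + 0.03404²) = 0.03697.
Using z* = 1.960 for 95%, ME = 1.960 × 0.03697 = 0.07246.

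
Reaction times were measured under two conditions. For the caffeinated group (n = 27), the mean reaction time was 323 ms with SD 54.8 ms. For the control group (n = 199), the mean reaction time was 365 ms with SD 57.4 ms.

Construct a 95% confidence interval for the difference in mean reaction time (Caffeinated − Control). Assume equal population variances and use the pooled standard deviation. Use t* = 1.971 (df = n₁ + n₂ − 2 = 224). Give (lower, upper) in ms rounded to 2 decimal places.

s_p = √[((n₁−1)s₁² + (n₂−1)s₂²)/(n₁+n₂−2)] = √[(26·54.8² + 198·57.4²)/224] = 57.1043.
SE = 57.1043·√(1/27 + 1/199) = 11.7116.
With t* = 1.971, margin = 1.971 × 11.7116 = 23.0836.
x̄₁ − x̄₂ = 323 − 365 = -42.0000; interval -42.0000 ± 23.0836 = (-65.08, -18.92).

(-65.08, -18.92)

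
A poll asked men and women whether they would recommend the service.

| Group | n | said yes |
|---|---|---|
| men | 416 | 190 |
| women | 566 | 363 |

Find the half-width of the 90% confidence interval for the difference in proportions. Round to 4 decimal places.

0.0521

p̂₁ = 190/416 = 0.4567 and p̂₂ = 363/566 = 0.6413.
SE₁ = √(p̂₁(1−p̂₁)/n₁) = √(0.4567·0.5433/416) = 0.02442; SE₂ = √(0.6413·0.3587/566) = 0.02016.
Independent samples: SE of the difference = √(SE₁² + SE₂²) = √(0.0005963364 + 0.0004064256) = 0.03167.
z* for 90% confidence is 1.645, so the margin of error is 1.645 × 0.03167 = 0.05210.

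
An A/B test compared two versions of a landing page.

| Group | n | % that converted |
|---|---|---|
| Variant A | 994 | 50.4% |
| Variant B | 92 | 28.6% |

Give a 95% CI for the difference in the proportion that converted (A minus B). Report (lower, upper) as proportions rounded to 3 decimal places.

The two standard errors are √(0.5040×0.4960/994) = 0.01586 and √(0.2860×0.7140/92) = 0.04711.
Because the samples are independent, SE_diff = √(0.01586² + 0.04711²) = 0.04971.
Using z* = 1.960 for 95%, ME = 1.960 × 0.04971 = 0.09743.
p̂₁ − p̂₂ = 0.2180; interval 0.2180 ± 0.09743 gives (0.121, 0.315).

(0.121, 0.315)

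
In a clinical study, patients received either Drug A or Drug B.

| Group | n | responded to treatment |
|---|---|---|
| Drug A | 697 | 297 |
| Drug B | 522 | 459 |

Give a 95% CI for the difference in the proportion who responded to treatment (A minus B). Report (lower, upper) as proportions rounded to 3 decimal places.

First, p̂₁ = 297/697 = 0.4261; p̂₂ = 459/522 = 0.8793.
The two standard errors are √(0.4261×0.5739/697) = 0.01873 and √(0.8793×0.1207/522) = 0.01426.
Because the samples are independent, SE_diff = √(0.01873² + 0.01426²) = 0.02354.
Using z* = 1.960 for 95%, ME = 1.960 × 0.02354 = 0.04614.
p̂₁ − p̂₂ = -0.4532; interval -0.4532 ± 0.04614 gives (-0.499, -0.407).

(-0.499, -0.407)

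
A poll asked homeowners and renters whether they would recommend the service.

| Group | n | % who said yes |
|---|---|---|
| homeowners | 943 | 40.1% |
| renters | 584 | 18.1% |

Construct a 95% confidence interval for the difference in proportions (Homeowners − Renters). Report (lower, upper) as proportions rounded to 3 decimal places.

SE₁ = √(p̂₁(1−p̂₁)/n₁) = √(0.4010·0.5990/943) = 0.01596; SE₂ = √(0.1810·0.8190/584) = 0.01593.
Independent samples: SE of the difference = √(SE₁² + SE₂²) = √(0.0002547216 + 0.0002537649) = 0.02255.
z* for 95% confidence is 1.960, so the margin of error is 1.960 × 0.02255 = 0.04420.
Point estimate p̂₁ − p̂₂ = 0.4010 − 0.1810 = 0.2200.
0.2200 ± 0.04420 → (0.176, 0.264).

(0.176, 0.264)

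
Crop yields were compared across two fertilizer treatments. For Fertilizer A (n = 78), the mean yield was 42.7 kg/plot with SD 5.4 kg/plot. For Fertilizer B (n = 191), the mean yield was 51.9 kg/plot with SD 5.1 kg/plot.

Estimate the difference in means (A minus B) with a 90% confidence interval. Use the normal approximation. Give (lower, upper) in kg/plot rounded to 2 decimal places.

Per-group SEs: s₁/√n₁ = 5.4/√78 = 0.6114, s₂/√n₂ = 5.1/√191 = 0.3690.
Unpooled SE of the difference: √(0.37380996 + 0.136161) = 0.7141.
Margin of error = z* · SE = 1.645 × 0.7141 = 1.1747.
x̄₁ − x̄₂ = 42.7 − 51.9 = -9.2000.
CI: -9.2000 ± 1.1747 = (-10.37, -8.03).

(-10.37, -8.03)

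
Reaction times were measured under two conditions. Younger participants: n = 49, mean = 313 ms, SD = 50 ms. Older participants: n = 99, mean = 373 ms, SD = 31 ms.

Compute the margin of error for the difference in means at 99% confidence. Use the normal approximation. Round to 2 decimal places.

20.07

Per-group SEs: s₁/√n₁ = 50/√49 = 7.1429, s₂/√n₂ = 31/√99 = 3.1156.
Unpooled SE of the difference: √(51.02102041 + 9.70696336) = 7.7928.
Margin of error = z* · SE = 2.576 × 7.7928 = 20.0743.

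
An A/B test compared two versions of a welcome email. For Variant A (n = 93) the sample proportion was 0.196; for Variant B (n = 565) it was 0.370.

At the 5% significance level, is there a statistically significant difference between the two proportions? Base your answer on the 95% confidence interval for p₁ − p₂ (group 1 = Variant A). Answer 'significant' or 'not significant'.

Each SE is √(p̂(1−p̂)/n): √(0.1960·0.8040/93) = 0.04116 and √(0.3700·0.6300/565) = 0.02031.
SE(p̂₁ − p̂₂) = √(SE₁² + SE₂²) = √(0.0016941456 + 0.0004124961) = 0.04590, since the two samples are independent.
At 95% confidence z* = 1.960; margin = 1.960 × 0.04590 = 0.08996.
The difference is 0.1960 − 0.3700 = -0.1740, so the interval is -0.1740 ± 0.08996 = (-0.26396, -0.08404).
The interval (-0.26396, -0.08404) does not contain 0, so the difference is significant.

significant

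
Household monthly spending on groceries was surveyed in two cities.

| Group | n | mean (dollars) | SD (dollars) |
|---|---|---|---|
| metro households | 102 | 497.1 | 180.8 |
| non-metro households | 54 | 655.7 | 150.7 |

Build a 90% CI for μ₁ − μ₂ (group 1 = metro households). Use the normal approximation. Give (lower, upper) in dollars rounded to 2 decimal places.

Standard errors of each mean: 180.8/√102 = 17.9019 and 150.7/√54 = 20.5077.
SE(x̄₁ − x̄₂) = √(17.9019² + 20.5077²) = 27.2221 for independent samples with unequal variances.
With z* = 1.645, the margin is 1.645 × 27.2221 = 44.7804.
x̄₁ − x̄₂ = 497.1 − 655.7 = -158.6000; the interval is -158.6000 ± 44.7804 = (-203.38, -113.82).

(-203.38, -113.82)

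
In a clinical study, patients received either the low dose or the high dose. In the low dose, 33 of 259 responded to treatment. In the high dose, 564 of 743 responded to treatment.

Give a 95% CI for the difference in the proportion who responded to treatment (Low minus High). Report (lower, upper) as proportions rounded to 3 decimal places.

Sample proportions: 33/259 = 0.1274, 564/743 = 0.7591.
Each SE is √(p̂(1−p̂)/n): √(0.1274·0.8726/259) = 0.02072 and √(0.7591·0.2409/743) = 0.01569.
SE(p̂₁ − p̂₂) = √(SE₁² + SE₂²) = √(0.0004293184 + 0.0002461761) = 0.02599, since the two samples are independent.
At 95% confidence z* = 1.960; margin = 1.960 × 0.02599 = 0.05094.
The difference is 0.1274 − 0.7591 = -0.6317, so the interval is -0.6317 ± 0.05094 = (-0.683, -0.581).

(-0.683, -0.581)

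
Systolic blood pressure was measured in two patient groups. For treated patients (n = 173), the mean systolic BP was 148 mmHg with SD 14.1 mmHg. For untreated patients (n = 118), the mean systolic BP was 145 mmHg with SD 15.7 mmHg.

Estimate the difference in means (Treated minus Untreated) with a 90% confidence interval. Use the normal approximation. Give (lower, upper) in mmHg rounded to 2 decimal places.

Per-group SEs: s₁/√n₁ = 14.1/√173 = 1.0720, s₂/√n₂ = 15.7/√118 = 1.4453.
Unpooled SE of the difference: √(1.149184 + 2.08889209) = 1.7995.
Margin of error = z* · SE = 1.645 × 1.7995 = 2.9602.
x̄₁ − x̄₂ = 148 − 145 = 3.0000.
CI: 3.0000 ± 2.9602 = (0.04, 5.96).

(0.04, 5.96)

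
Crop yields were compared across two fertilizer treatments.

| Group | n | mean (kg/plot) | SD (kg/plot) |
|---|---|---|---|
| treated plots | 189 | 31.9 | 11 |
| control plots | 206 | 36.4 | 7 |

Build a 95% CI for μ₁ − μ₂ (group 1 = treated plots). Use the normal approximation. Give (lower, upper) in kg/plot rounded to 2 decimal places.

(-6.34, -2.66)

SE₁ = s₁/√n₁ = 11/√189 = 0.8001; SE₂ = 7/√206 = 0.4877.
Independent samples, unequal variances: SE_diff = √(SE₁² + SE₂²) = √(0.64016001 + 0.23785129) = 0.9370.
z* = 1.960, so margin of error = 1.960 × 0.9370 = 1.8365.
Difference in means = 31.9 − 36.4 = -4.5000.
-4.5000 ± 1.8365 → (-6.34, -2.66).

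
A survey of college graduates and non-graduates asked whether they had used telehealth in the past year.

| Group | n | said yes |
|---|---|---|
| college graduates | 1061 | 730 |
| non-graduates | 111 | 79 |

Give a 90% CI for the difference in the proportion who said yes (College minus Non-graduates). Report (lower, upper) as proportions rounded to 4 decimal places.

Sample proportions: 730/1061 = 0.6880, 79/111 = 0.7117.
Each SE is √(p̂(1−p̂)/n): √(0.6880·0.3120/1061) = 0.01422 and √(0.7117·0.2883/111) = 0.04299.
SE(p̂₁ − p̂₂) = √(SE₁² + SE₂²) = √(0.0002022084 + 0.0018481401) = 0.04528, since the two samples are independent.
At 90% confidence z* = 1.645; margin = 1.645 × 0.04528 = 0.07449.
The difference is 0.6880 − 0.7117 = -0.0237, so the interval is -0.0237 ± 0.07449 = (-0.0982, 0.0508).

(-0.0982, 0.0508)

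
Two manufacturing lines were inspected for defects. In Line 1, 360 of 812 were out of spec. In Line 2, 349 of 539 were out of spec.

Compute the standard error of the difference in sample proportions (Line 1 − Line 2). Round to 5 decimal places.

0.02697

First, p̂₁ = 360/812 = 0.4433; p̂₂ = 349/539 = 0.6475.
The two standard errors are √(0.4433×0.5567/812) = 0.01743 and √(0.6475×0.3525/539) = 0.02058.
Because the samples are independent, SE_diff = √(0.01743² + 0.02058²) = 0.02697.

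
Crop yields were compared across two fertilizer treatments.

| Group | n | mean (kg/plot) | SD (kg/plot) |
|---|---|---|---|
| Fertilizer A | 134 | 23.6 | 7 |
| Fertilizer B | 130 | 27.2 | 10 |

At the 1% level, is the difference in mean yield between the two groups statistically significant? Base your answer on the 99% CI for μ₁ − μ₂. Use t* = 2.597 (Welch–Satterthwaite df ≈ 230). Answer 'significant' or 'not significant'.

Per-group SEs: s₁/√n₁ = 7/√134 = 0.6047, s₂/√n₂ = 10/√130 = 0.8771.
Unpooled SE of the difference: √(0.36566209 + 0.76930441) = 1.0653.
Margin of error = t* · SE = 2.597 × 1.0653 = 2.7666.
x̄₁ − x̄₂ = 23.6 − 27.2 = -3.6000.
CI: -3.6000 ± 2.7666 = (-6.3666, -0.8334).
The interval (-6.3666, -0.8334) does not contain 0, so the difference is significant.

significant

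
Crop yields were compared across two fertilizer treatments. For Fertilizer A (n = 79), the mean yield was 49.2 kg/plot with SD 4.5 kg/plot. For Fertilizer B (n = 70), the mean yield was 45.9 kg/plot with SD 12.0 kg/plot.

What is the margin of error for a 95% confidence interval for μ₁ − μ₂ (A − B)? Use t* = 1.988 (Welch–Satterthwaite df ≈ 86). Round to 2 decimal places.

Standard errors of each mean: 4.5/√79 = 0.5063 and 12.0/√70 = 1.4343.
SE(x̄₁ − x̄₂) = √(0.5063² + 1.4343²) = 1.5210 for independent samples with unequal variances.
With t* = 1.988, the margin is 1.988 × 1.5210 = 3.0237.

3.02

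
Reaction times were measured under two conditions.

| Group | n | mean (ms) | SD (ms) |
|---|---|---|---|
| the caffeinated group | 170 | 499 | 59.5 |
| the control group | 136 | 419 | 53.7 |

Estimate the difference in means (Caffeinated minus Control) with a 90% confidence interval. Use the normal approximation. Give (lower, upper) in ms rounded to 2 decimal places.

(69.34, 90.66)

SE₁ = s₁/√n₁ = 59.5/√170 = 4.5634; SE₂ = 53.7/√136 = 4.6047.
Independent samples, unequal variances: SE_diff = √(SE₁² + SE₂²) = √(20.82461956 + 21.20326209) = 6.4829.
z* = 1.645, so margin of error = 1.645 × 6.4829 = 10.6644.
Difference in means = 499 − 419 = 80.0000.
80.0000 ± 10.6644 → (69.34, 90.66).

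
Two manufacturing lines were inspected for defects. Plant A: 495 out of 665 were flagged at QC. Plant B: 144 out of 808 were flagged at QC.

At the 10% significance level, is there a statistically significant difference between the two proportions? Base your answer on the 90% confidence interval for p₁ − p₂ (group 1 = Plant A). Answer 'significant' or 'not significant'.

significant

p̂₁ = 495/665 = 0.7444 and p̂₂ = 144/808 = 0.1782.
SE₁ = √(p̂₁(1−p̂₁)/n₁) = √(0.7444·0.2556/665) = 0.01692; SE₂ = √(0.1782·0.8218/808) = 0.01346.
Independent samples: SE of the difference = √(SE₁² + SE₂²) = √(0.0002862864 + 0.0001811716) = 0.02162.
z* for 90% confidence is 1.645, so the margin of error is 1.645 × 0.02162 = 0.03556.
Point estimate p̂₁ − p̂₂ = 0.7444 − 0.1782 = 0.5662.
0.5662 ± 0.03556 → (0.53064, 0.60176).
The interval (0.53064, 0.60176) does not contain 0, so the difference is significant.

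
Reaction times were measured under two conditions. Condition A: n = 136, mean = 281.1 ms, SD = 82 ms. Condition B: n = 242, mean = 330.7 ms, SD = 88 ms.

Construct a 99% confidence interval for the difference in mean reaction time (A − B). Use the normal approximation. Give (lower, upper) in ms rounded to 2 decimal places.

(-72.85, -26.35)

SE₁ = s₁/√n₁ = 82/√136 = 7.0314; SE₂ = 88/√242 = 5.6569.
Independent samples, unequal variances: SE_diff = √(SE₁² + SE₂²) = √(49.44058596 + 32.00051761) = 9.0245.
z* = 2.576, so margin of error = 2.576 × 9.0245 = 23.2471.
Difference in means = 281.1 − 330.7 = -49.6000.
-49.6000 ± 23.2471 → (-72.85, -26.35).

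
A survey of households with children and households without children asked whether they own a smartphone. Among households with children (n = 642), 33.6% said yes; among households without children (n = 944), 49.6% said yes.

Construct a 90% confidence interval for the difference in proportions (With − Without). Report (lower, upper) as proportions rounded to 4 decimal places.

(-0.2007, -0.1193)

The two standard errors are √(0.3360×0.6640/642) = 0.01864 and √(0.4960×0.5040/944) = 0.01627.
Because the samples are independent, SE_diff = √(0.01864² + 0.01627²) = 0.02474.
Using z* = 1.645 for 90%, ME = 1.645 × 0.02474 = 0.04070.
p̂₁ − p̂₂ = -0.1600; interval -0.1600 ± 0.04070 gives (-0.2007, -0.1193).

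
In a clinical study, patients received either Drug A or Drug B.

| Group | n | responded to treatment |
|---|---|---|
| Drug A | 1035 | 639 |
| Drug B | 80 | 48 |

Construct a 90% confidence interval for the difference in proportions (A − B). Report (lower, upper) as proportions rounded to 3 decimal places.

(-0.076, 0.111)

First, p̂₁ = 639/1035 = 0.6174; p̂₂ = 48/80 = 0.6000.
The two standard errors are √(0.6174×0.3826/1035) = 0.01511 and √(0.6000×0.4000/80) = 0.05477.
Because the samples are independent, SE_diff = √(0.01511² + 0.05477²) = 0.05682.
Using z* = 1.645 for 90%, ME = 1.645 × 0.05682 = 0.09347.
p̂₁ − p̂₂ = 0.0174; interval 0.0174 ± 0.09347 gives (-0.076, 0.111).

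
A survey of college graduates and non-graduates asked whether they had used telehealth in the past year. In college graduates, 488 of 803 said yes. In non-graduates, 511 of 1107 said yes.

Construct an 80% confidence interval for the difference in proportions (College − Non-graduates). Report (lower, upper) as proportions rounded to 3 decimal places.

(0.117, 0.175)

Sample proportions: 488/803 = 0.6077, 511/1107 = 0.4616.
Each SE is √(p̂(1−p̂)/n): √(0.6077·0.3923/803) = 0.01723 and √(0.4616·0.5384/1107) = 0.01498.
SE(p̂₁ − p̂₂) = √(SE₁² + SE₂²) = √(0.0002968729 + 0.0002244004) = 0.02283, since the two samples are independent.
At 80% confidence z* = 1.282; margin = 1.282 × 0.02283 = 0.02927.
The difference is 0.6077 − 0.4616 = 0.1461, so the interval is 0.1461 ± 0.02927 = (0.117, 0.175).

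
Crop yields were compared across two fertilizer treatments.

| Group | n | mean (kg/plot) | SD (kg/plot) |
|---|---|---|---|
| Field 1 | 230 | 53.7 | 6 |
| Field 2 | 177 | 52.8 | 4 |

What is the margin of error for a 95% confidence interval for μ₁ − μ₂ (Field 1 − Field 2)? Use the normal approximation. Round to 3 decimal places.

Per-group SEs: s₁/√n₁ = 6/√230 = 0.3956, s₂/√n₂ = 4/√177 = 0.3007.
Unpooled SE of the difference: √(0.15649936 + 0.09042049) = 0.4969.
Margin of error = z* · SE = 1.960 × 0.4969 = 0.9739.

0.974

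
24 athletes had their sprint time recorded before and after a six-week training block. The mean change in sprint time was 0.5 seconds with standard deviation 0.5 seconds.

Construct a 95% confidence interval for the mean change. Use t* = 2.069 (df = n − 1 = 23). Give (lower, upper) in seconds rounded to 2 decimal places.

(0.29, 0.71)

Paired design: SE = s_d/√n = 0.5/√24 = 0.1021.
t* = 2.069; margin of error = 2.069 × 0.1021 = 0.2112.
0.5 ± 0.2112 → (0.29, 0.71).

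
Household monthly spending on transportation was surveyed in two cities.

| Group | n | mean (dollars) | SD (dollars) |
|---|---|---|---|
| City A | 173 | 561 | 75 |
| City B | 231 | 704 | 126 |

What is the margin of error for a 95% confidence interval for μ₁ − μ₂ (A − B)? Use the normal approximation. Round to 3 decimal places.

Per-group SEs: s₁/√n₁ = 75/√173 = 5.7021, s₂/√n₂ = 126/√231 = 8.2902.
Unpooled SE of the difference: √(32.51394441 + 68.72741604) = 10.0619.
Margin of error = z* · SE = 1.960 × 10.0619 = 19.7213.

19.721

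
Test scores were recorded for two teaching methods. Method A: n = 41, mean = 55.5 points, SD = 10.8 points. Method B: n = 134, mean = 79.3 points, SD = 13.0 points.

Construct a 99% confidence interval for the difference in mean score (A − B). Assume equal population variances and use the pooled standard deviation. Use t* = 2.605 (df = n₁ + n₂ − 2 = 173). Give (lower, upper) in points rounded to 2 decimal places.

Pooled variance s_p² = [40·10.8² + 133·13.0²] / (41+134−2) = 156.8936, so s_p = 12.5257.
SE_diff = s_p·√(1/n₁ + 1/n₂) = 12.5257·√(1/41 + 1/134) = 2.2355.
t* = 2.605; margin = 2.605 × 2.2355 = 5.8235.
Difference = 55.5 − 79.3 = -23.8000.
-23.8000 ± 5.8235 → (-29.62, -17.98).

(-29.62, -17.98)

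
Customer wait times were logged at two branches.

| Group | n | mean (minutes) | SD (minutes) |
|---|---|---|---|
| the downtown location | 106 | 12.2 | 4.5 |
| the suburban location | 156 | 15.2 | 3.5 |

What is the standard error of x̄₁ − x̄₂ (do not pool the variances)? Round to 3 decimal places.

0.519

Per-group SEs: s₁/√n₁ = 4.5/√106 = 0.4371, s₂/√n₂ = 3.5/√156 = 0.2802.
Unpooled SE of the difference: √(0.19105641 + 0.07851204) = 0.5192.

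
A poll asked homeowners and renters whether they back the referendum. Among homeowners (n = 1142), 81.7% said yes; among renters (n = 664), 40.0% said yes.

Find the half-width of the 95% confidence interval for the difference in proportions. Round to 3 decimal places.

SE₁ = √(p̂₁(1−p̂₁)/n₁) = √(0.8170·0.1830/1142) = 0.01144; SE₂ = √(0.4000·0.6000/664) = 0.01901.
Independent samples: SE of the difference = √(SE₁² + SE₂²) = √(0.0001308736 + 0.0003613801) = 0.02219.
z* for 95% confidence is 1.960, so the margin of error is 1.960 × 0.02219 = 0.04349.

0.043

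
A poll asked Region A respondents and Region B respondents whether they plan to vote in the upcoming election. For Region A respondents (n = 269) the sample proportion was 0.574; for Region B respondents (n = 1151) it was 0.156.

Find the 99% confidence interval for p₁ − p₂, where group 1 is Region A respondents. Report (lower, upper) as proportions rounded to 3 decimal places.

Each SE is √(p̂(1−p̂)/n): √(0.5740·0.4260/269) = 0.03015 and √(0.1560·0.8440/1151) = 0.01070.
SE(p̂₁ − p̂₂) = √(SE₁² + SE₂²) = √(0.0009090225 + 0.00011449) = 0.03199, since the two samples are independent.
At 99% confidence z* = 2.576; margin = 2.576 × 0.03199 = 0.08241.
The difference is 0.5740 − 0.1560 = 0.4180, so the interval is 0.4180 ± 0.08241 = (0.336, 0.500).

(0.336, 0.500)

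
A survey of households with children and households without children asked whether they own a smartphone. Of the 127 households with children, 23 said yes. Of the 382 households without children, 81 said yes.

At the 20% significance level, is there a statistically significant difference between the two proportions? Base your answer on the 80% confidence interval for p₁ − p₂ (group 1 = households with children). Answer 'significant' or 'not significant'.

not significant

Sample proportions: 23/127 = 0.1811, 81/382 = 0.2120.
Each SE is √(p̂(1−p̂)/n): √(0.1811·0.8189/127) = 0.03417 and √(0.2120·0.7880/382) = 0.02091.
SE(p̂₁ − p̂₂) = √(SE₁² + SE₂²) = √(0.0011675889 + 0.0004372281) = 0.04006, since the two samples are independent.
At 80% confidence z* = 1.282; margin = 1.282 × 0.04006 = 0.05136.
The difference is 0.1811 − 0.2120 = -0.0309, so the interval is -0.0309 ± 0.05136 = (-0.08226, 0.02046).
The interval (-0.08226, 0.02046) contains 0, so the difference is not significant.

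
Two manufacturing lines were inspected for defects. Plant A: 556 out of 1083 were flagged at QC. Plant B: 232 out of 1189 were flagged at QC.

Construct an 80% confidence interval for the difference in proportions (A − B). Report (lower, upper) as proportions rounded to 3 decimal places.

(0.294, 0.343)

p̂₁ = 556/1083 = 0.5134 and p̂₂ = 232/1189 = 0.1951.
SE₁ = √(p̂₁(1−p̂₁)/n₁) = √(0.5134·0.4866/1083) = 0.01519; SE₂ = √(0.1951·0.8049/1189) = 0.01149.
Independent samples: SE of the difference = √(SE₁² + SE₂²) = √(0.0002307361 + 0.0001320201) = 0.01905.
z* for 80% confidence is 1.282, so the margin of error is 1.282 × 0.01905 = 0.02442.
Point estimate p̂₁ − p̂₂ = 0.5134 − 0.1951 = 0.3183.
0.3183 ± 0.02442 → (0.294, 0.343).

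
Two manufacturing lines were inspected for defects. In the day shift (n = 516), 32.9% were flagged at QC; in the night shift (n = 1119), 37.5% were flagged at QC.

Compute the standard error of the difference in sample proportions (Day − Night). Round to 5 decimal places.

The two standard errors are √(0.3290×0.6710/516) = 0.02068 and √(0.3750×0.6250/1119) = 0.01447.
Because the samples are independent, SE_diff = √(0.02068² + 0.01447²) = 0.02524.

0.02524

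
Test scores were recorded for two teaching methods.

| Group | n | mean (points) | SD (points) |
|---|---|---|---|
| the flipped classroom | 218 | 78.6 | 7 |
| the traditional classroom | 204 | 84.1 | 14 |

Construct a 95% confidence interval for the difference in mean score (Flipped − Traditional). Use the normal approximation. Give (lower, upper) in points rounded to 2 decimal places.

SE₁ = s₁/√n₁ = 7/√218 = 0.4741; SE₂ = 14/√204 = 0.9802.
Independent samples, unequal variances: SE_diff = √(SE₁² + SE₂²) = √(0.22477081 + 0.96079204) = 1.0888.
z* = 1.960, so margin of error = 1.960 × 1.0888 = 2.1340.
Difference in means = 78.6 − 84.1 = -5.5000.
-5.5000 ± 2.1340 → (-7.63, -3.37).

(-7.63, -3.37)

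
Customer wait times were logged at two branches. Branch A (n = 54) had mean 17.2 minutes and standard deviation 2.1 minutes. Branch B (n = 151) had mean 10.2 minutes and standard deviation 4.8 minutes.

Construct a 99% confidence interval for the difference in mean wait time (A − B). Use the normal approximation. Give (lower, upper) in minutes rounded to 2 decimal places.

(5.75, 8.25)

SE₁ = s₁/√n₁ = 2.1/√54 = 0.2858; SE₂ = 4.8/√151 = 0.3906.
Independent samples, unequal variances: SE_diff = √(SE₁² + SE₂²) = √(0.08168164 + 0.15256836) = 0.4840.
z* = 2.576, so margin of error = 2.576 × 0.4840 = 1.2468.
Difference in means = 17.2 − 10.2 = 7.0000.
7.0000 ± 1.2468 → (5.75, 8.25).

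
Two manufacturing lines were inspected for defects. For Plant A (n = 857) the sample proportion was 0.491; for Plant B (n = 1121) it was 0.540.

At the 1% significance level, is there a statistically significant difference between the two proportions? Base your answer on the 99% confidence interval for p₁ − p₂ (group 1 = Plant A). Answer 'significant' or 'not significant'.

SE₁ = √(p̂₁(1−p̂₁)/n₁) = √(0.4910·0.5090/857) = 0.01708; SE₂ = √(0.5400·0.4600/1121) = 0.01489.
Independent samples: SE of the difference = √(SE₁² + SE₂²) = √(0.0002917264 + 0.0002217121) = 0.02266.
z* for 99% confidence is 2.576, so the margin of error is 2.576 × 0.02266 = 0.05837.
Point estimate p̂₁ − p̂₂ = 0.4910 − 0.5400 = -0.0490.
-0.0490 ± 0.05837 → (-0.10737, 0.00937).
The interval (-0.10737, 0.00937) contains 0, so the difference is not significant.

not significant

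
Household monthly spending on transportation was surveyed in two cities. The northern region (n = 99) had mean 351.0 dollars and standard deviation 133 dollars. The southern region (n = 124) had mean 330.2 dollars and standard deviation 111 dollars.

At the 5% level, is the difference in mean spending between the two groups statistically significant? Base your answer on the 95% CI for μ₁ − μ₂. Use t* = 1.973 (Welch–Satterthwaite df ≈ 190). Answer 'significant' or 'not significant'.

Per-group SEs: s₁/√n₁ = 133/√99 = 13.3670, s₂/√n₂ = 111/√124 = 9.9681.
Unpooled SE of the difference: √(178.676689 + 99.36301761) = 16.6745.
Margin of error = t* · SE = 1.973 × 16.6745 = 32.8988.
x̄₁ − x̄₂ = 351.0 − 330.2 = 20.8000.
CI: 20.8000 ± 32.8988 = (-12.0988, 53.6988).
The interval (-12.0988, 53.6988) contains 0, so the difference is not significant.

not significant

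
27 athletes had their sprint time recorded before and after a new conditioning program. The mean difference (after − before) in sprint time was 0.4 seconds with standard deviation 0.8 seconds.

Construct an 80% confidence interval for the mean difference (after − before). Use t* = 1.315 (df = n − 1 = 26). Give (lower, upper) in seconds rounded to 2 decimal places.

(0.20, 0.60)

Paired design: SE = s_d/√n = 0.8/√27 = 0.1540.
t* = 1.315; margin of error = 1.315 × 0.1540 = 0.2025.
0.4 ± 0.2025 → (0.20, 0.60).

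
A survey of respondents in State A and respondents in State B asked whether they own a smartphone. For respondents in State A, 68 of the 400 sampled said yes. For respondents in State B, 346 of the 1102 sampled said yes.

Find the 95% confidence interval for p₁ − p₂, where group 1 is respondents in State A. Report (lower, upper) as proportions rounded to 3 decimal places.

(-0.190, -0.098)

First, p̂₁ = 68/400 = 0.1700; p̂₂ = 346/1102 = 0.3140.
The two standard errors are √(0.1700×0.8300/400) = 0.01878 and √(0.3140×0.6860/1102) = 0.01398.
Because the samples are independent, SE_diff = √(0.01878² + 0.01398²) = 0.02341.
Using z* = 1.960 for 95%, ME = 1.960 × 0.02341 = 0.04588.
p̂₁ − p̂₂ = -0.1440; interval -0.1440 ± 0.04588 gives (-0.190, -0.098).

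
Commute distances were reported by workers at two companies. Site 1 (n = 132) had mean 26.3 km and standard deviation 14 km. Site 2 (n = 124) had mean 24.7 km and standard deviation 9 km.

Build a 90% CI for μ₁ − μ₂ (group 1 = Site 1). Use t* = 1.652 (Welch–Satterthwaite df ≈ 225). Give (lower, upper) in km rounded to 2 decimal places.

(-0.82, 4.02)

Per-group SEs: s₁/√n₁ = 14/√132 = 1.2185, s₂/√n₂ = 9/√124 = 0.8082.
Unpooled SE of the difference: √(1.48474225 + 0.65318724) = 1.4622.
Margin of error = t* · SE = 1.652 × 1.4622 = 2.4156.
x̄₁ − x̄₂ = 26.3 − 24.7 = 1.6000.
CI: 1.6000 ± 2.4156 = (-0.82, 4.02).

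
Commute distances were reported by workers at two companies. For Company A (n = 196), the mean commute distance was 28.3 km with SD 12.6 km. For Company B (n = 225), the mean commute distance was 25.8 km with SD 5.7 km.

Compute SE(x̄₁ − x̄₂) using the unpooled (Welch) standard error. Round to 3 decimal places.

Standard errors of each mean: 12.6/√196 = 0.9000 and 5.7/√225 = 0.3800.
SE(x̄₁ − x̄₂) = √(0.9000² + 0.3800²) = 0.9769 for independent samples with unequal variances.

0.977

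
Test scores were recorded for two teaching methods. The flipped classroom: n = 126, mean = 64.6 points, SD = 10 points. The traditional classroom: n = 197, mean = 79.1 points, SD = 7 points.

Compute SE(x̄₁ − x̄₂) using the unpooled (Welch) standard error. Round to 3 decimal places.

1.021

Per-group SEs: s₁/√n₁ = 10/√126 = 0.8909, s₂/√n₂ = 7/√197 = 0.4987.
Unpooled SE of the difference: √(0.79370281 + 0.24870169) = 1.0210.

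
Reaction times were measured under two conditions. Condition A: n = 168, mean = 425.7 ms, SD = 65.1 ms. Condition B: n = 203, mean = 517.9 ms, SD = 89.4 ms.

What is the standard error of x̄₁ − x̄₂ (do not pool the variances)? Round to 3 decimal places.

8.037

Per-group SEs: s₁/√n₁ = 65.1/√168 = 5.0226, s₂/√n₂ = 89.4/√203 = 6.2746.
Unpooled SE of the difference: √(25.22651076 + 39.37060516) = 8.0372.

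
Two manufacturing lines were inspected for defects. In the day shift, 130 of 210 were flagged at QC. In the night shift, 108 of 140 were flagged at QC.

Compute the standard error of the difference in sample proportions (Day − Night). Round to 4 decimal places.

Sample proportions: 130/210 = 0.6190, 108/140 = 0.7714.
Each SE is √(p̂(1−p̂)/n): √(0.6190·0.3810/210) = 0.03351 and √(0.7714·0.2286/140) = 0.03549.
SE(p̂₁ − p̂₂) = √(SE₁² + SE₂²) = √(0.0011229201 + 0.0012595401) = 0.04881, since the two samples are independent.

0.0488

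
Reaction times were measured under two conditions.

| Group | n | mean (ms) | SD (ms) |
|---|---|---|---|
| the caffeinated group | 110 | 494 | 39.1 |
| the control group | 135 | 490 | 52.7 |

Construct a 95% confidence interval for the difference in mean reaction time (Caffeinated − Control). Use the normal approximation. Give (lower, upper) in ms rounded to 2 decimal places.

Per-group SEs: s₁/√n₁ = 39.1/√110 = 3.7280, s₂/√n₂ = 52.7/√135 = 4.5357.
Unpooled SE of the difference: √(13.897984 + 20.57257449) = 5.8712.
Margin of error = z* · SE = 1.960 × 5.8712 = 11.5076.
x̄₁ − x̄₂ = 494 − 490 = 4.0000.
CI: 4.0000 ± 11.5076 = (-7.51, 15.51).

(-7.51, 15.51)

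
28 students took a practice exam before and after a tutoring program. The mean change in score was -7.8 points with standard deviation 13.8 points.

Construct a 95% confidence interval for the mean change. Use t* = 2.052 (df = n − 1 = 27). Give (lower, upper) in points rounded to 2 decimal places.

Paired design: SE = s_d/√n = 13.8/√28 = 2.6080.
t* = 2.052; margin of error = 2.052 × 2.6080 = 5.3516.
-7.8 ± 5.3516 → (-13.15, -2.45).

(-13.15, -2.45)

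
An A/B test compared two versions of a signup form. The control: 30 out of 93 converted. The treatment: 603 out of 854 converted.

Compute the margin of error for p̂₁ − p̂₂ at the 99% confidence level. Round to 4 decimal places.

First, p̂₁ = 30/93 = 0.3226; p̂₂ = 603/854 = 0.7061.
The two standard errors are √(0.3226×0.6774/93) = 0.04847 and √(0.7061×0.2939/854) = 0.01559.
Because the samples are independent, SE_diff = √(0.04847² + 0.01559²) = 0.05092.
Using z* = 2.576 for 99%, ME = 2.576 × 0.05092 = 0.13117.

0.1312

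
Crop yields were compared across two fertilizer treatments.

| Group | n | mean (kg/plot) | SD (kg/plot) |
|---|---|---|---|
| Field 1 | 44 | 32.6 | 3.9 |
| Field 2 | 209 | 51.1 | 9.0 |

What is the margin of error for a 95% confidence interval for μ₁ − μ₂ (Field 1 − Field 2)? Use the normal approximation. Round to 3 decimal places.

1.678

Standard errors of each mean: 3.9/√44 = 0.5879 and 9.0/√209 = 0.6225.
SE(x̄₁ − x̄₂) = √(0.5879² + 0.6225²) = 0.8562 for independent samples with unequal variances.
With z* = 1.960, the margin is 1.960 × 0.8562 = 1.6782.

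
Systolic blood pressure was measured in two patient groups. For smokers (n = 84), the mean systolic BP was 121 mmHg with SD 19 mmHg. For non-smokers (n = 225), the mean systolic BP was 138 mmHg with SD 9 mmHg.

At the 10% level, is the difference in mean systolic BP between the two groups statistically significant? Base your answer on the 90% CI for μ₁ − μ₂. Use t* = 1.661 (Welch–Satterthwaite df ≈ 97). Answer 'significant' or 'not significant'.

Standard errors of each mean: 19/√84 = 2.0731 and 9/√225 = 0.6000.
SE(x̄₁ − x̄₂) = √(2.0731² + 0.6000²) = 2.1582 for independent samples with unequal variances.
With t* = 1.661, the margin is 1.661 × 2.1582 = 3.5848.
x̄₁ − x̄₂ = 121 − 138 = -17.0000; the interval is -17.0000 ± 3.5848 = (-20.5848, -13.4152).
The interval (-20.5848, -13.4152) does not contain 0, so the difference is significant.

significant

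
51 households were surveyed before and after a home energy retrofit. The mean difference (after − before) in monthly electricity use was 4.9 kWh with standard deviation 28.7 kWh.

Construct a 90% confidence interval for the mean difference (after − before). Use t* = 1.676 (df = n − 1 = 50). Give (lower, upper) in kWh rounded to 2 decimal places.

This is a matched-pairs design, so SE = s_d/√n = 28.7/√51 = 4.0188.
Margin = 1.676 × 4.0188 = 6.7355; the interval is 4.9 ± 6.7355 = (-1.84, 11.64).

(-1.84, 11.64)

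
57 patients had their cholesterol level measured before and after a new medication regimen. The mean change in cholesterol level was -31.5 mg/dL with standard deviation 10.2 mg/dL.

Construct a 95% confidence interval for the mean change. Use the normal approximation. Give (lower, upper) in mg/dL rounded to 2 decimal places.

(-34.15, -28.85)

Paired design: SE = s_d/√n = 10.2/√57 = 1.3510.
z* = 1.960; margin of error = 1.960 × 1.3510 = 2.6480.
-31.5 ± 2.6480 → (-34.15, -28.85).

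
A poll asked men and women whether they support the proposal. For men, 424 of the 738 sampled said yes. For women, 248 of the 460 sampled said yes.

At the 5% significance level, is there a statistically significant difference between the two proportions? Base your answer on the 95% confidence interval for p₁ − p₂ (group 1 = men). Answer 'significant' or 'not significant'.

not significant

p̂₁ = 424/738 = 0.5745 and p̂₂ = 248/460 = 0.5391.
SE₁ = √(p̂₁(1−p̂₁)/n₁) = √(0.5745·0.4255/738) = 0.01820; SE₂ = √(0.5391·0.4609/460) = 0.02324.
Independent samples: SE of the difference = √(SE₁² + SE₂²) = √(0.00033124 + 0.0005400976) = 0.02952.
z* for 95% confidence is 1.960, so the margin of error is 1.960 × 0.02952 = 0.05786.
Point estimate p̂₁ − p̂₂ = 0.5745 − 0.5391 = 0.0354.
0.0354 ± 0.05786 → (-0.02246, 0.09326).
The interval (-0.02246, 0.09326) contains 0, so the difference is not significant.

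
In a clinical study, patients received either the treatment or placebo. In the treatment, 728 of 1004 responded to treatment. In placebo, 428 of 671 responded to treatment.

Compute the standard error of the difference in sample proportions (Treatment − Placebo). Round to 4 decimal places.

Sample proportions: 728/1004 = 0.7251, 428/671 = 0.6379.
Each SE is √(p̂(1−p̂)/n): √(0.7251·0.2749/1004) = 0.01409 and √(0.6379·0.3621/671) = 0.01855.
SE(p̂₁ − p̂₂) = √(SE₁² + SE₂²) = √(0.0001985281 + 0.0003441025) = 0.02329, since the two samples are independent.

0.0233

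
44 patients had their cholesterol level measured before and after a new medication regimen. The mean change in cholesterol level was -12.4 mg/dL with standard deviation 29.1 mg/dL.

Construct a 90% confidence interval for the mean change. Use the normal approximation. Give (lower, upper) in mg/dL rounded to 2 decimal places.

Paired design: SE = s_d/√n = 29.1/√44 = 4.3870.
z* = 1.645; margin of error = 1.645 × 4.3870 = 7.2166.
-12.4 ± 7.2166 → (-19.62, -5.18).

(-19.62, -5.18)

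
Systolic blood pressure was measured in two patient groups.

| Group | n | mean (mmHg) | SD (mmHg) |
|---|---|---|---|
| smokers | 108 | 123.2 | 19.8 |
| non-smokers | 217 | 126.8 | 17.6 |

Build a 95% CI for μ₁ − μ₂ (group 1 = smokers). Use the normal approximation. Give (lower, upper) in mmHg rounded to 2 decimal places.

SE₁ = s₁/√n₁ = 19.8/√108 = 1.9053; SE₂ = 17.6/√217 = 1.1948.
Independent samples, unequal variances: SE_diff = √(SE₁² + SE₂²) = √(3.63016809 + 1.42754704) = 2.2489.
z* = 1.960, so margin of error = 1.960 × 2.2489 = 4.4078.
Difference in means = 123.2 − 126.8 = -3.6000.
-3.6000 ± 4.4078 → (-8.01, 0.81).

(-8.01, 0.81)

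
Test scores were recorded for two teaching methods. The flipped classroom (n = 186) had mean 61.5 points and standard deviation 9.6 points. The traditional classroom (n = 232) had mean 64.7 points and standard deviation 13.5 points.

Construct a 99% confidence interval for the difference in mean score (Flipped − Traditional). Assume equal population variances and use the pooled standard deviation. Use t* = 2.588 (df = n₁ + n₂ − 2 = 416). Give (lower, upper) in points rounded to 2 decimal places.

s_p = √[((n₁−1)s₁² + (n₂−1)s₂²)/(n₁+n₂−2)] = √[(185·9.6² + 231·13.5²)/416] = 11.9242.
SE = 11.9242·√(1/186 + 1/232) = 1.1736.
With t* = 2.588, margin = 2.588 × 1.1736 = 3.0373.
x̄₁ − x̄₂ = 61.5 − 64.7 = -3.2000; interval -3.2000 ± 3.0373 = (-6.24, -0.16).

(-6.24, -0.16)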